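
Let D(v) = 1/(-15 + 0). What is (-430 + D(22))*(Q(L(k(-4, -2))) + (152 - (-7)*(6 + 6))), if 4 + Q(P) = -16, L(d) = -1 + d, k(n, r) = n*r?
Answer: -464472/5 ≈ -92894.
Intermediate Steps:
D(v) = -1/15 (D(v) = 1/(-15) = -1/15)
Q(P) = -20 (Q(P) = -4 - 16 = -20)
(-430 + D(22))*(Q(L(k(-4, -2))) + (152 - (-7)*(6 + 6))) = (-430 - 1/15)*(-20 + (152 - (-7)*(6 + 6))) = -6451*(-20 + (152 - (-7)*12))/15 = -6451*(-20 + (152 - 1*(-84)))/15 = -6451*(-20 + (152 + 84))/15 = -6451*(-20 + 236)/15 = -6451/15*216 = -464472/5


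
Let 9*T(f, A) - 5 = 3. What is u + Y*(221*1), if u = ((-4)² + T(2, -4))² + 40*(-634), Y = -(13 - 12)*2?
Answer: -2066858/81 ≈ -25517.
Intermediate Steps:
T(f, A) = 8/9 (T(f, A) = 5/9 + (⅑)*3 = 5/9 + ⅓ = 8/9)
Y = -2 (Y = -1*1*2 = -1*2 = -2)
u = -2031056/81 (u = ((-4)² + 8/9)² + 40*(-634) = (16 + 8/9)² - 25360 = (152/9)² - 25360 = 23104/81 - 25360 = -2031056/81 ≈ -25075.)
u + Y*(221*1) = -2031056/81 - 442 = -2066858/81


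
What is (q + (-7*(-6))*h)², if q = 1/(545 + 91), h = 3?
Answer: 6421938769/404496 ≈ 15876.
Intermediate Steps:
q = 1/636 ≈ 0.0015723
(q + (-7*(-6))*h)² = (1/636 - 7*(-6)*3)² = (1/636 + 42*3)² = (1/636 + 126)² = (80137/636)² = 6421938769/404496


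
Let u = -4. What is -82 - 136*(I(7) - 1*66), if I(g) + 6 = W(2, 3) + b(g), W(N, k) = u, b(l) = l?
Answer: 9302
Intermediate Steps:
W(N, k) = -4
I(g) = -10 + g (I(g) = -6 + (-4 + g) = -10 + g)
-82 - 136*(I(7) - 1*66) = -82 - 136*((-10 + 7) - 1*66) = -82 - 136*(-3 - 66) = -82 - 136*(-69) = -82 + 9384 = 9302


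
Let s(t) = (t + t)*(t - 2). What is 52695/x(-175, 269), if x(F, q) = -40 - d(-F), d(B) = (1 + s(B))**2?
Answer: -52695/3666423641 ≈ -1.4372e-5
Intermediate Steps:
s(t) = 2*t*(-2 + t) (s(t) = (2*t)*(-2 + t) = 2*t*(-2 + t))
d(B) = (1 + 2*B*(-2 + B))**2
x(F, q) = -40 - (1 - 2*F*(-2 - F))**2 (x(F, q) = -40 - (1 + 2*(-F)*(-2 - F))**2 = -40 - (1 - 2*F*(-2 - F))**2)
52695/x(-175, 269) = 52695/(-40 - (1 + 2*(-175)*(2 - 175))**2) = 52695/(-40 - (1 + 2*(-175)*(-173))**2) = 52695/(-40 - (1 + 60550)**2) = 52695/(-40 - 1*60551**2) = 52695/(-40 - 1*3666423601) = 52695/(-40 - 3666423601) = 52695/(-3666423641) = 52695*(-1/3666423641) = -52695/3666423641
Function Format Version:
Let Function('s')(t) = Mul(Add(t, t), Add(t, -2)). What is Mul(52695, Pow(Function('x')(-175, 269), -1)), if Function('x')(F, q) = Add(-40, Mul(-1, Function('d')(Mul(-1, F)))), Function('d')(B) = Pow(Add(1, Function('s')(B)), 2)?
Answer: Rational(-52695, 3666423641) ≈ -1.4372e-5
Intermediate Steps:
Function('s')(t) = Mul(2, t, Add(-2, t)) (Function('s')(t) = Mul(Mul(2, t), Add(-2, t)) = Mul(2, t, Add(-2, t)))
Function('d')(B) = Pow(Add(1, Mul(2, B, Add(-2, B))), 2)
Function('x')(F, q) = Add(-40, Mul(-1, Pow(Add(1, Mul(-2, F, Add(-2, Mul(-1, F)))), 2))) (Function('x')(F, q) = Add(-40, Mul(-1, Pow(Add(1, Mul(2, Mul(-1, F), Add(-2, Mul(-1, F)))), 2))) = Add(-40, Mul(-1, Pow(Add(1, Mul(-2, F, Add(-2, Mul(-1, F)))), 2))))
Mul(52695, Pow(Function('x')(-175, 269), -1)) = Mul(52695, Pow(Add(-40, Mul(-1, Pow(Add(1, Mul(2, -175, Add(2, -175))), 2))), -1)) = Mul(52695, Pow(Add(-40, Mul(-1, Pow(Add(1, Mul(2, -175, -173)), 2))), -1)) = Mul(52695, Pow(Add(-40, Mul(-1, Pow(Add(1, 60550), 2))), -1)) = Mul(52695, Pow(Add(-40, Mul(-1, Pow(60551, 2))), -1)) = Mul(52695, Pow(Add(-40, Mul(-1, 3666423601)), -1)) = Mul(52695, Pow(Add(-40, -3666423601), -1)) = Mul(52695, Pow(-3666423641, -1)) = Mul(52695, Rational(-1, 3666423641)) = Rational(-52695, 3666423641)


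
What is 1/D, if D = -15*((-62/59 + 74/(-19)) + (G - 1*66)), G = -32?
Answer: 1121/1731030 ≈ 0.00064759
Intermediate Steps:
D = 1731030/1121 (D = -15*((-62/59 + 74/(-19)) + (-32 - 1*66)) = -15*((-62*1/59 + 74*(-1/19)) + (-32 - 66)) = -15*((-62/59 - 74/19) - 98) = -15*(-5544/1121 - 98) = -15*(-115402/1121) = 1731030/1121 ≈ 1544.2)
1/D = 1/(1731030/1121) = 1121/1731030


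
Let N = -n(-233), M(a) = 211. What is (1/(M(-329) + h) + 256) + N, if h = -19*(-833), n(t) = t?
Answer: 7842583/16038 ≈ 489.00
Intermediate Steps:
h = 15827
N = 233 (N = -1*(-233) = 233)
(1/(M(-329) + h) + 256) + N = (1/(211 + 15827) + 256) + 233 = (1/16038 + 256) + 233 = 4105729/16038 + 233 = 7842583/16038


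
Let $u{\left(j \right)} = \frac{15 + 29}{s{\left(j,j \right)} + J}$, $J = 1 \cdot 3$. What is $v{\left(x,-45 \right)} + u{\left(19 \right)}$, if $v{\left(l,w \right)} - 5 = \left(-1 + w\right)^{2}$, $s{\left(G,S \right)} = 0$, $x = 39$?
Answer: $\frac{6407}{3} \approx 2135.7$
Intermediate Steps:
$J = 3$
$v{\left(l,w \right)} = 5 + \left(-1 + w\right)^{2}$
$u{\left(j \right)} = \frac{44}{3}$ ($u{\left(j \right)} = \frac{15 + 29}{0 + 3} = \frac{44}{3}$)
$v{\left(x,-45 \right)} + u{\left(19 \right)} = \left(5 + \left(-1 - 45\right)^{2}\right) + \frac{44}{3} = \left(5 + \left(-46\right)^{2}\right) + \frac{44}{3} = \left(5 + 2116\right) + \frac{44}{3} = 2121 + \frac{44}{3} = \frac{6407}{3}$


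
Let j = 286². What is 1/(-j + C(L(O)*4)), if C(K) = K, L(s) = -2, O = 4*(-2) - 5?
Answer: -1/81804 ≈ -1.2224e-5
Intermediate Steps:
O = -13 (O = -8 - 5 = -13)
j = 81796
1/(-j + C(L(O)*4)) = 1/(-1*81796 - 2*4) = 1/(-81796 - 8) = 1/(-81804) = -1/81804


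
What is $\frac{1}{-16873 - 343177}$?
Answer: $- \frac{1}{360050} \approx -2.7774 \cdot 10^{-6}$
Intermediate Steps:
$\frac{1}{-16873 - 343177} = \frac{1}{-360050} = - \frac{1}{360050}$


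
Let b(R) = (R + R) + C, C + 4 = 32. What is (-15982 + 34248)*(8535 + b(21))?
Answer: 157178930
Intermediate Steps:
C = 28 (C = -4 + 32 = 28)
b(R) = 28 + 2*R (b(R) = (R + R) + 28 = 2*R + 28 = 28 + 2*R)
(-15982 + 34248)*(8535 + b(21)) = (-15982 + 34248)*(8535 + (28 + 2*21)) = 18266*(8535 + (28 + 42)) = 18266*(8535 + 70) = 18266*8605 = 157178930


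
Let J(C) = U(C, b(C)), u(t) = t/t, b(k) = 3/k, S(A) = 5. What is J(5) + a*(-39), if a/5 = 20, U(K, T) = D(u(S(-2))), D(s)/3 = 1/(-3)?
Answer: -3901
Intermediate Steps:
u(t) = 1
D(s) = -1 (D(s) = 3/(-3) = 3*(-⅓) = -1)
U(K, T) = -1
J(C) = -1
a = 100 (a = 5*20 = 100)
J(5) + a*(-39) = -1 + 100*(-39) = -1 - 3900 = -3901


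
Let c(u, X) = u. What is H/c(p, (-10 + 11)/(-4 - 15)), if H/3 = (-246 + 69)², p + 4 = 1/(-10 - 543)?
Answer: -51974811/2213 ≈ -23486.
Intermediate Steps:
p = -2213/553 (p = -4 + 1/(-10 - 543) = -4 + 1/(-553) = -4 - 1/553 = -2213/553 ≈ -4.0018)
H = 93987 (H = 3*(-246 + 69)² = 3*(-177)² = 3*31329 = 93987)
H/c(p, (-10 + 11)/(-4 - 15)) = 93987/(-2213/553) = 93987*(-553/2213) = -51974811/2213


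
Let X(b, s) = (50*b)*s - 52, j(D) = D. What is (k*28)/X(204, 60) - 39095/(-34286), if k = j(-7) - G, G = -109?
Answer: 857929567/749330326 ≈ 1.1449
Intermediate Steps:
X(b, s) = -52 + 50*b*s (X(b, s) = 50*b*s - 52 = -52 + 50*b*s)
k = 102 (k = -7 - 1*(-109) = -7 + 109 = 102)
(k*28)/X(204, 60) - 39095/(-34286) = (102*28)/(-52 + 50*204*60) - 39095/(-34286) = 2856/(-52 + 612000) - 39095*(-1/34286) = 2856/611948 + 5585/4898 = 2856*(1/611948) + 5585/4898 = 714/152987 + 5585/4898 = 857929567/749330326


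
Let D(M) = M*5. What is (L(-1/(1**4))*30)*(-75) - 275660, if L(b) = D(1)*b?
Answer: -264410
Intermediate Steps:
D(M) = 5*M
L(b) = 5*b (L(b) = (5*1)*b = 5*b)
(L(-1/(1**4))*30)*(-75) - 275660 = ((5*(-1/(1**4)))*30)*(-75) - 275660 = ((5*(-1/1))*30)*(-75) - 275660 = ((5*(-1*1))*30)*(-75) - 275660 = ((5*(-1))*30)*(-75) - 275660 = -5*30*(-75) - 275660 = -150*(-75) - 275660 = 11250 - 275660 = -264410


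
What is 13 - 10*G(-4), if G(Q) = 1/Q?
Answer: 31/2 ≈ 15.500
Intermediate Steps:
G(Q) = 1/Q
13 - 10*G(-4) = 13 - 10/(-4) = 13 - 10*(-1/4) = 13 + 5/2 = 31/2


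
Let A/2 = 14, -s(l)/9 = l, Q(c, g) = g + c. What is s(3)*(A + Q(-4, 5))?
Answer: -783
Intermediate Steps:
Q(c, g) = c + g
s(l) = -9*l
A = 28 (A = 2*14 = 28)
s(3)*(A + Q(-4, 5)) = (-9*3)*(28 + (-4 + 5)) = -27*(28 + 1) = -27*29 = -783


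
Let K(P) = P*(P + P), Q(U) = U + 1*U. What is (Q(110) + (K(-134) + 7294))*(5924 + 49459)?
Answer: 2405062158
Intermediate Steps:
Q(U) = 2*U (Q(U) = U + U = 2*U)
K(P) = 2*P² (K(P) = P*(2*P) = 2*P²)
(Q(110) + (K(-134) + 7294))*(5924 + 49459) = (2*110 + (2*(-134)² + 7294))*(5924 + 49459) = (220 + (2*17956 + 7294))*55383 = (220 + (35912 + 7294))*55383 = (220 + 43206)*55383 = 43426*55383 = 2405062158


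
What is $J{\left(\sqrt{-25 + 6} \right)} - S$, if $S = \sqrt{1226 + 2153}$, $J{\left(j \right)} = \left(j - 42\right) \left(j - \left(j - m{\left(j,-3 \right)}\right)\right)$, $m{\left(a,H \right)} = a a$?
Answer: $798 - \sqrt{3379} - 19 i \sqrt{19} \approx 739.87 - 82.819 i$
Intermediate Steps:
$m{\left(a,H \right)} = a^{2}$
$J{\left(j \right)} = j^{2} \left(-42 + j\right)$ ($J{\left(j \right)} = \left(j - 42\right) \left(j + \left(j^{2} - j\right)\right) = \left(-42 + j\right) j^{2} = j^{2} \left(-42 + j\right)$)
$S = \sqrt{3379} \approx 58.129$
$J{\left(\sqrt{-25 + 6} \right)} - S = \left(\sqrt{-25 + 6}\right)^{2} \left(-42 + \sqrt{-25 + 6}\right) - \sqrt{3379} = \left(\sqrt{-19}\right)^{2} \left(-42 + \sqrt{-19}\right) - \sqrt{3379} = \left(i \sqrt{19}\right)^{2} \left(-42 + i \sqrt{19}\right) - \sqrt{3379} = - 19 \left(-42 + i \sqrt{19}\right) - \sqrt{3379} = \left(798 - 19 i \sqrt{19}\right) - \sqrt{3379} = 798 - \sqrt{3379} - 19 i \sqrt{19}$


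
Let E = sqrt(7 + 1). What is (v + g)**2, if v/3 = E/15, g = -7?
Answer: 1233/25 - 28*sqrt(2)/5 ≈ 41.400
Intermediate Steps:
E = 2*sqrt(2) (E = sqrt(8) = 2*sqrt(2) ≈ 2.8284)
v = 2*sqrt(2)/5 (v = 3*((2*sqrt(2))/15) = 3*((2*sqrt(2))*(1/15)) = 3*(2*sqrt(2)/15) = 2*sqrt(2)/5 ≈ 0.56569)
(v + g)**2 = (2*sqrt(2)/5 - 7)**2 = (-7 + 2*sqrt(2)/5)**2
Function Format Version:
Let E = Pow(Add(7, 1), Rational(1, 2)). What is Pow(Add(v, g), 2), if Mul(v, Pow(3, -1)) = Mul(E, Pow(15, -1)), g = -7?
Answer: Add(Rational(1233, 25), Mul(Rational(-28, 5), Pow(2, Rational(1, 2)))) ≈ 41.400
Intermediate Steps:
E = Mul(2, Pow(2, Rational(1, 2))) (E = Pow(8, Rational(1, 2)) = Mul(2, Pow(2, Rational(1, 2))) ≈ 2.8284)
v = Mul(Rational(2, 5), Pow(2, Rational(1, 2))) (v = Mul(3, Mul(Mul(2, Pow(2, Rational(1, 2))), Pow(15, -1))) = Mul(3, Mul(Mul(2, Pow(2, Rational(1, 2))), Rational(1, 15))) = Mul(3, Mul(Rational(2, 15), Pow(2, Rational(1, 2)))) = Mul(Rational(2, 5), Pow(2, Rational(1, 2))) ≈ 0.56569)
Pow(Add(v, g), 2) = Pow(Add(Mul(Rational(2, 5), Pow(2, Rational(1, 2))), -7), 2) = Pow(Add(-7, Mul(Rational(2, 5), Pow(2, Rational(1, 2)))), 2)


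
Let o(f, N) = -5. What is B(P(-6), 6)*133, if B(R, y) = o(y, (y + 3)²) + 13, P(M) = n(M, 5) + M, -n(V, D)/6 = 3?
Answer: 1064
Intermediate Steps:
n(V, D) = -18 (n(V, D) = -6*3 = -18)
P(M) = -18 + M
B(R, y) = 8 (B(R, y) = -5 + 13 = 8)
B(P(-6), 6)*133 = 8*133 = 1064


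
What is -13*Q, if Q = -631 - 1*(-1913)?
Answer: -16666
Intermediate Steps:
Q = 1282 (Q = -631 + 1913 = 1282)
-13*Q = -13*1282 = -16666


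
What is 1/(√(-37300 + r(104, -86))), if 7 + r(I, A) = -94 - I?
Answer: -I*√37505/37505 ≈ -0.0051636*I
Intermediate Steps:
r(I, A) = -101 - I (r(I, A) = -7 + (-94 - I) = -101 - I)
1/(√(-37300 + r(104, -86))) = 1/(√(-37300 + (-101 - 1*104))) = 1/(√(-37300 + (-101 - 104))) = 1/(√(-37300 - 205)) = 1/(√(-37505)) = 1/(I*√37505) = -I*√37505/37505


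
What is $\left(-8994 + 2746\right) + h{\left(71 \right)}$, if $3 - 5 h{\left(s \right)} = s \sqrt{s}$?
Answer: $- \frac{31237}{5} - \frac{71 \sqrt{71}}{5} \approx -6367.1$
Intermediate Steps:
$h{\left(s \right)} = \frac{3}{5} - \frac{s^{\frac{3}{2}}}{5}$ ($h{\left(s \right)} = \frac{3}{5} - \frac{s \sqrt{s}}{5} = \frac{3}{5} - \frac{s^{\frac{3}{2}}}{5}$)
$\left(-8994 + 2746\right) + h{\left(71 \right)} = \left(-8994 + 2746\right) + \left(\frac{3}{5} - \frac{71^{\frac{3}{2}}}{5}\right) = -6248 + \left(\frac{3}{5} - \frac{71 \sqrt{71}}{5}\right) = - \frac{31237}{5} - \frac{71 \sqrt{71}}{5}$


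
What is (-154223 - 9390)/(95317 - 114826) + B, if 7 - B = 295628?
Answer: -5767106476/19509 ≈ -2.9561e+5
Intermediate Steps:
B = -295621 (B = 7 - 1*295628 = 7 - 295628 = -295621)
(-154223 - 9390)/(95317 - 114826) + B = (-154223 - 9390)/(95317 - 114826) - 295621 = -163613/(-19509) - 295621 = -163613*(-1/19509) - 295621 = 163613/19509 - 295621 = -5767106476/19509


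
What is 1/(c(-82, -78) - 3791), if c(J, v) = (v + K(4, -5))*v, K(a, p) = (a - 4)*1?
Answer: 1/2293 ≈ 0.00043611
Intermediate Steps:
K(a, p) = -4 + a (K(a, p) = (-4 + a)*1 = -4 + a)
c(J, v) = v² (c(J, v) = (v + (-4 + 4))*v = (v + 0)*v = v*v = v²)
1/(c(-82, -78) - 3791) = 1/((-78)² - 3791) = 1/(6084 - 3791) = 1/2293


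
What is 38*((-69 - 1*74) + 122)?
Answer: -798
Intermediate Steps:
38*((-69 - 1*74) + 122) = 38*((-69 - 74) + 122) = 38*(-143 + 122) = 38*(-21) = -798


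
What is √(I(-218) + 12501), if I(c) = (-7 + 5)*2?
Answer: √12497 ≈ 111.79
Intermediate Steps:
I(c) = -4 (I(c) = -2*2 = -4)
√(I(-218) + 12501) = √(-4 + 12501) = √12497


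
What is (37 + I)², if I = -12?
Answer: 625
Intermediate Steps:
(37 + I)² = (37 - 12)² = 25² = 625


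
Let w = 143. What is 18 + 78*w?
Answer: 11172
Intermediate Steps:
18 + 78*w = 18 + 78*143 = 18 + 11154 = 11172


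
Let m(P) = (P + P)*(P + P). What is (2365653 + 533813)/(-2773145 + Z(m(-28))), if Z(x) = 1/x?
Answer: -9092725376/8696582719 ≈ -1.0456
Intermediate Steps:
m(P) = 4*P**2 (m(P) = (2*P)*(2*P) = 4*P**2)
(2365653 + 533813)/(-2773145 + Z(m(-28))) = (2365653 + 533813)/(-2773145 + 1/(4*(-28)**2)) = 2899466/(-2773145 + 1/(4*784)) = 2899466/(-2773145 + 1/3136) = 2899466/(-8696582719/3136) = 2899466*(-3136/8696582719) = -9092725376/8696582719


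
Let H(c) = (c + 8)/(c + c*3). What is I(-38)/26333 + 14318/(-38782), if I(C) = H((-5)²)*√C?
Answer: -7159/19391 + 33*I*√38/2633300 ≈ -0.36919 + 7.7251e-5*I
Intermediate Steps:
H(c) = (8 + c)/(4*c) (H(c) = (8 + c)/(c + 3*c) = (8 + c)/((4*c)) = (8 + c)*(1/(4*c)) = (8 + c)/(4*c))
I(C) = 33*√C/100 (I(C) = ((8 + (-5)²)/(4*((-5)²)))*√C = ((¼)*(8 + 25)/25)*√C = ((¼)*(1/25)*33)*√C = 33*√C/100)
I(-38)/26333 + 14318/(-38782) = (33*√(-38)/100)/26333 + 14318/(-38782) = (33*(I*√38)/100)*(1/26333) + 14318*(-1/38782) = (33*I*√38/100)*(1/26333) - 7159/19391 = 33*I*√38/2633300 - 7159/19391 = -7159/19391 + 33*I*√38/2633300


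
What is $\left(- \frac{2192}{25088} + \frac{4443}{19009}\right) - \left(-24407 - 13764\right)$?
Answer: $\frac{1137733463543}{29806112} \approx 38171.0$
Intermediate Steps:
$\left(- \frac{2192}{25088} + \frac{4443}{19009}\right) - \left(-24407 - 13764\right) = \left(\left(-2192\right) \frac{1}{25088} + 4443 \cdot \frac{1}{19009}\right) - -38171 = \left(- \frac{137}{1568} + \frac{4443}{19009}\right) + 38171 = \frac{4362391}{29806112} + 38171 = \frac{1137733463543}{29806112}$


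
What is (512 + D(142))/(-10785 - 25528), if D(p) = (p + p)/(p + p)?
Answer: -513/36313 ≈ -0.014127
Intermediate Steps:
D(p) = 1 (D(p) = (2*p)/((2*p)) = (2*p)*(1/(2*p)) = 1)
(512 + D(142))/(-10785 - 25528) = (512 + 1)/(-10785 - 25528) = 513/(-36313) = 513*(-1/36313) = -513/36313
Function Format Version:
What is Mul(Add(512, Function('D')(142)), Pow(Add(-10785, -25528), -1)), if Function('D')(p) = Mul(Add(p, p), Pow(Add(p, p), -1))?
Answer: Rational(-513, 36313) ≈ -0.014127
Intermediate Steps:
Function('D')(p) = 1 (Function('D')(p) = Mul(Mul(2, p), Pow(Mul(2, p), -1)) = Mul(Mul(2, p), Mul(Rational(1, 2), Pow(p, -1))) = 1)
Mul(Add(512, Function('D')(142)), Pow(Add(-10785, -25528), -1)) = Mul(Add(512, 1), Pow(Add(-10785, -25528), -1)) = Mul(513, Pow(-36313, -1)) = Mul(513, Rational(-1, 36313)) = Rational(-513, 36313)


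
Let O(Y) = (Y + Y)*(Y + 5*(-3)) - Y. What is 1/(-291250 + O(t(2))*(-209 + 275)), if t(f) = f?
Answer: -1/294814 ≈ -3.3920e-6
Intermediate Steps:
O(Y) = -Y + 2*Y*(-15 + Y) (O(Y) = (2*Y)*(Y - 15) - Y = (2*Y)*(-15 + Y) - Y = 2*Y*(-15 + Y) - Y = -Y + 2*Y*(-15 + Y))
1/(-291250 + O(t(2))*(-209 + 275)) = 1/(-291250 + (2*(-31 + 2*2))*(-209 + 275)) = 1/(-291250 + (2*(-31 + 4))*66) = 1/(-291250 + (2*(-27))*66) = 1/(-291250 - 54*66) = 1/(-291250 - 3564) = 1/(-294814) = -1/294814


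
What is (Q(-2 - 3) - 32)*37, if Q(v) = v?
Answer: -1369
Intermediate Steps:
(Q(-2 - 3) - 32)*37 = ((-2 - 3) - 32)*37 = (-5 - 32)*37 = -37*37 = -1369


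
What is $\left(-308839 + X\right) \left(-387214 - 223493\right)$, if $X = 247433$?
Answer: $37501074042$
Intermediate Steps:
$\left(-308839 + X\right) \left(-387214 - 223493\right) = \left(-308839 + 247433\right) \left(-387214 - 223493\right) = \left(-61406\right) \left(-610707\right) = 37501074042$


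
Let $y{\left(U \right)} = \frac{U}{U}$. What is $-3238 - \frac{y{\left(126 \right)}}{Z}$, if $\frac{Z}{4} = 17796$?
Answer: $- \frac{230493793}{71184} \approx -3238.0$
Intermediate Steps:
$y{\left(U \right)} = 1$
$Z = 71184$ ($Z = 4 \cdot 17796 = 71184$)
$-3238 - \frac{y{\left(126 \right)}}{Z} = -3238 - 1 \cdot \frac{1}{71184} = -3238 - \frac{1}{71184} = - \frac{230493793}{71184}$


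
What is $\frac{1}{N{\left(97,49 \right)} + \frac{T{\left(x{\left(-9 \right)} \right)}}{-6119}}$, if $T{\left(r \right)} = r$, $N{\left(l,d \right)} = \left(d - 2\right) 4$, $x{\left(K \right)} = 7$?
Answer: $\frac{6119}{1150365} \approx 0.0053192$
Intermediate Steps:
$N{\left(l,d \right)} = -8 + 4 d$ ($N{\left(l,d \right)} = \left(-2 + d\right) 4 = -8 + 4 d$)
$\frac{1}{N{\left(97,49 \right)} + \frac{T{\left(x{\left(-9 \right)} \right)}}{-6119}} = \frac{1}{\left(-8 + 4 \cdot 49\right) + \frac{7}{-6119}} = \frac{1}{\left(-8 + 196\right) + 7 \left(- \frac{1}{6119}\right)} = \frac{1}{188 - \frac{7}{6119}} = \frac{1}{\frac{1150365}{6119}} = \frac{6119}{1150365}$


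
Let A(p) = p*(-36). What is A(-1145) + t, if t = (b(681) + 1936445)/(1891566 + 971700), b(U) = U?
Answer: 59012880823/1431633 ≈ 41221.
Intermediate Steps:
A(p) = -36*p
t = 968563/1431633 (t = (681 + 1936445)/(1891566 + 971700) = 1937126/2863266 = 1937126*(1/2863266) = 968563/1431633 ≈ 0.67654)
A(-1145) + t = -36*(-1145) + 968563/1431633 = 41220 + 968563/1431633 = 59012880823/1431633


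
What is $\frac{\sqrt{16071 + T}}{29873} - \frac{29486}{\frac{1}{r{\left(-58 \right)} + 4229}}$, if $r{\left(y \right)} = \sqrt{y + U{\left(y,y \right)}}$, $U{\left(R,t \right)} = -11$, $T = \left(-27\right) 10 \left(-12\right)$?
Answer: $-124696294 + \frac{\sqrt{19311}}{29873} - 29486 i \sqrt{69} \approx -1.247 \cdot 10^{8} - 2.4493 \cdot 10^{5} i$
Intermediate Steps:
$T = 3240$ ($T = \left(-270\right) \left(-12\right) = 3240$)
$r{\left(y \right)} = \sqrt{-11 + y}$ ($r{\left(y \right)} = \sqrt{y - 11} = \sqrt{-11 + y}$)
$\frac{\sqrt{16071 + T}}{29873} - \frac{29486}{\frac{1}{r{\left(-58 \right)} + 4229}} = \frac{\sqrt{16071 + 3240}}{29873} - \frac{29486}{\frac{1}{\sqrt{-11 - 58} + 4229}} = \sqrt{19311} \cdot \frac{1}{29873} - \frac{29486}{\frac{1}{\sqrt{-69} + 4229}} = \frac{\sqrt{19311}}{29873} - \frac{29486}{\frac{1}{i \sqrt{69} + 4229}} = \frac{\sqrt{19311}}{29873} - \frac{29486}{\frac{1}{4229 + i \sqrt{69}}} = \frac{\sqrt{19311}}{29873} - 29486 \left(4229 + i \sqrt{69}\right) = \frac{\sqrt{19311}}{29873} - \left(124696294 + 29486 i \sqrt{69}\right) = -124696294 + \frac{\sqrt{19311}}{29873} - 29486 i \sqrt{69}$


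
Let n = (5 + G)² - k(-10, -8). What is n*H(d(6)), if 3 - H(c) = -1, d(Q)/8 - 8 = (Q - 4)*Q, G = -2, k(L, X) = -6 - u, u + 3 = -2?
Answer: 40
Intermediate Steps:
u = -5 (u = -3 - 2 = -5)
k(L, X) = -1 (k(L, X) = -6 - 1*(-5) = -6 + 5 = -1)
d(Q) = 64 + 8*Q*(-4 + Q) (d(Q) = 64 + 8*((Q - 4)*Q) = 64 + 8*((-4 + Q)*Q) = 64 + 8*(Q*(-4 + Q)) = 64 + 8*Q*(-4 + Q))
H(c) = 4 (H(c) = 3 - 1*(-1) = 3 + 1 = 4)
n = 10 (n = (5 - 2)² - 1*(-1) = 3² + 1 = 9 + 1 = 10)
n*H(d(6)) = 10*4 = 40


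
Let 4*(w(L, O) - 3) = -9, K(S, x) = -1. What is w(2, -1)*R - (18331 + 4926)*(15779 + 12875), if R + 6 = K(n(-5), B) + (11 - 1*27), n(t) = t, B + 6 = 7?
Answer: -2665624381/4 ≈ -6.6641e+8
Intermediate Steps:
B = 1 (B = -6 + 7 = 1)
w(L, O) = ¾ (w(L, O) = 3 + (¼)*(-9) = 3 - 9/4 = ¾)
R = -23 (R = -6 + (-1 + (11 - 1*27)) = -6 + (-1 + (11 - 27)) = -6 + (-1 - 16) = -6 - 17 = -23)
w(2, -1)*R - (18331 + 4926)*(15779 + 12875) = (¾)*(-23) - (18331 + 4926)*(15779 + 12875) = -69/4 - 23257*28654 = -69/4 - 1*666406078 = -69/4 - 666406078 = -2665624381/4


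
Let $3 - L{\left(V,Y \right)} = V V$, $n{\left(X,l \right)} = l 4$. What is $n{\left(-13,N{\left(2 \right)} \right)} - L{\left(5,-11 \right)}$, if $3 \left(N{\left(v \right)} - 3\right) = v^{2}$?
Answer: $\frac{118}{3} \approx 39.333$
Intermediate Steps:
$N{\left(v \right)} = 3 + \frac{v^{2}}{3}$
$n{\left(X,l \right)} = 4 l$
$L{\left(V,Y \right)} = 3 - V^{2}$ ($L{\left(V,Y \right)} = 3 - V V = 3 - V^{2}$)
$n{\left(-13,N{\left(2 \right)} \right)} - L{\left(5,-11 \right)} = 4 \left(3 + \frac{2^{2}}{3}\right) - \left(3 - 5^{2}\right) = 4 \left(3 + \frac{1}{3} \cdot 4\right) - \left(3 - 25\right) = 4 \left(3 + \frac{4}{3}\right) - \left(3 - 25\right) = 4 \cdot \frac{13}{3} - -22 = \frac{52}{3} + 22 = \frac{118}{3}$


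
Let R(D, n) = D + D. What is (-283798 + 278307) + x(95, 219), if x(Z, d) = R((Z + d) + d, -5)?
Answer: -4425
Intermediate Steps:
R(D, n) = 2*D
x(Z, d) = 2*Z + 4*d (x(Z, d) = 2*((Z + d) + d) = 2*(Z + 2*d) = 2*Z + 4*d)
(-283798 + 278307) + x(95, 219) = (-283798 + 278307) + (2*95 + 4*219) = -5491 + (190 + 876) = -5491 + 1066 = -4425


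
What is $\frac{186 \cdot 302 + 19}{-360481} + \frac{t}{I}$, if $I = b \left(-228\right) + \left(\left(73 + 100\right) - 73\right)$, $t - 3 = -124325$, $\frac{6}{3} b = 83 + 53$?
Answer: $\frac{21975076359}{2776424662} \approx 7.9149$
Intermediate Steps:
$b = 68$ ($b = \frac{83 + 53}{2} = \frac{1}{2} \cdot 136 = 68$)
$t = -124322$ ($t = 3 - 124325 = -124322$)
$I = -15404$ ($I = 68 \left(-228\right) + \left(\left(73 + 100\right) - 73\right) = -15504 + \left(173 - 73\right) = -15504 + 100 = -15404$)
$\frac{186 \cdot 302 + 19}{-360481} + \frac{t}{I} = \frac{186 \cdot 302 + 19}{-360481} - \frac{124322}{-15404} = \left(56172 + 19\right) \left(- \frac{1}{360481}\right) - - \frac{62161}{7702} = 56191 \left(- \frac{1}{360481}\right) + \frac{62161}{7702} = - \frac{56191}{360481} + \frac{62161}{7702} = \frac{21975076359}{2776424662}$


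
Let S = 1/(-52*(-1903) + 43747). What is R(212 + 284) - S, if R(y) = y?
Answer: 70780687/142703 ≈ 496.00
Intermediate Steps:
S = 1/142703 (S = 1/(98956 + 43747) = 1/142703 ≈ 7.0076e-6)
R(212 + 284) - S = (212 + 284) - 1*1/142703 = 496 - 1/142703 = 70780687/142703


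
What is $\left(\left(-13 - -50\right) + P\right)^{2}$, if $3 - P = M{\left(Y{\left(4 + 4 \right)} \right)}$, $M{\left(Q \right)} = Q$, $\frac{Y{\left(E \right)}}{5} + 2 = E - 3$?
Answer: $625$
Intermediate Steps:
$Y{\left(E \right)} = -25 + 5 E$ ($Y{\left(E \right)} = -10 + 5 \left(E - 3\right) = -10 + 5 \left(-3 + E\right) = -10 + \left(-15 + 5 E\right) = -25 + 5 E$)
$P = -12$ ($P = 3 - \left(-25 + 5 \left(4 + 4\right)\right) = 3 - \left(-25 + 5 \cdot 8\right) = 3 - \left(-25 + 40\right) = 3 - 15 = -12$)
$\left(\left(-13 - -50\right) + P\right)^{2} = \left(\left(-13 - -50\right) - 12\right)^{2} = \left(\left(-13 + 50\right) - 12\right)^{2} = \left(37 - 12\right)^{2} = 25^{2} = 625$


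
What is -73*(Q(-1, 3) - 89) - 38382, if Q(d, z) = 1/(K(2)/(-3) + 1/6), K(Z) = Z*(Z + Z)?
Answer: -159279/5 ≈ -31856.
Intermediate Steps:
K(Z) = 2*Z² (K(Z) = Z*(2*Z) = 2*Z²)
Q(d, z) = -⅖ (Q(d, z) = 1/((2*2²)/(-3) + 1/6) = 1/((2*4)*(-⅓) + 1*(⅙)) = 1/(8*(-⅓) + ⅙) = 1/(-8/3 + ⅙) = 1/(-5/2) = -⅖)
-73*(Q(-1, 3) - 89) - 38382 = -73*(-⅖ - 89) - 38382 = -73*(-447/5) - 38382 = 32631/5 - 38382 = -159279/5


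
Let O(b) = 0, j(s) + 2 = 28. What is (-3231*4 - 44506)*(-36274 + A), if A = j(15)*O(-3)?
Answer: 2083215820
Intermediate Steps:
j(s) = 26 (j(s) = -2 + 28 = 26)
A = 0 (A = 26*0 = 0)
(-3231*4 - 44506)*(-36274 + A) = (-3231*4 - 44506)*(-36274 + 0) = (-12924 - 44506)*(-36274) = -57430*(-36274) = 2083215820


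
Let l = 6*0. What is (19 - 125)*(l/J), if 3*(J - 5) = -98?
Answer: 0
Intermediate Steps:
J = -83/3 (J = 5 + (⅓)*(-98) = 5 - 98/3 = -83/3 ≈ -27.667)
l = 0
(19 - 125)*(l/J) = (19 - 125)*(0/(-83/3)) = -0*(-3)/83 = -106*0 = 0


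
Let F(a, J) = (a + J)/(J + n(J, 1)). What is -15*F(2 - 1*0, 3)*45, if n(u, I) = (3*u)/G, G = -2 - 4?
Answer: -2250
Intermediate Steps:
G = -6
n(u, I) = -u/2 (n(u, I) = (3*u)/(-6) = (3*u)*(-⅙) = -u/2)
F(a, J) = 2*(J + a)/J (F(a, J) = (a + J)/(J - J/2) = (J + a)/((J/2)) = (J + a)*(2/J) = 2*(J + a)/J)
-15*F(2 - 1*0, 3)*45 = -15*(2 + 2*(2 - 1*0)/3)*45 = -15*(2 + 2*(2 + 0)*(⅓))*45 = -15*(2 + 2*2*(⅓))*45 = -15*(2 + 4/3)*45 = -15*10/3*45 = -50*45 = -2250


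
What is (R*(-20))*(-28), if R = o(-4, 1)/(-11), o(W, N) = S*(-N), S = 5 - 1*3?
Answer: 1120/11 ≈ 101.82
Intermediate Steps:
S = 2 (S = 5 - 3 = 2)
o(W, N) = -2*N (o(W, N) = 2*(-N) = -2*N)
R = 2/11 (R = -2*1/(-11) = -2*(-1/11) = 2/11 ≈ 0.18182)
(R*(-20))*(-28) = ((2/11)*(-20))*(-28) = -40/11*(-28) = 1120/11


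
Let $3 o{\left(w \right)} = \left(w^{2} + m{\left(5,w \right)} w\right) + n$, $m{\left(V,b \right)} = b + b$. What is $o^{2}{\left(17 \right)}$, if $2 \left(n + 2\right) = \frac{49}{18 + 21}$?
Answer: $\frac{4558815361}{54756} \approx 83257.0$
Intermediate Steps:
$m{\left(V,b \right)} = 2 b$
$n = - \frac{107}{78}$ ($n = -2 + \frac{49 \frac{1}{18 + 21}}{2} = -2 + \frac{49 \cdot \frac{1}{39}}{2} = -2 + \frac{1}{2} \cdot \frac{49}{39} = -2 + \frac{49}{78} = - \frac{107}{78} \approx -1.3718$)
$o{\left(w \right)} = - \frac{107}{234} + w^{2}$ ($o{\left(w \right)} = \frac{\left(w^{2} + 2 w w\right) - \frac{107}{78}}{3} = \frac{\left(w^{2} + 2 w^{2}\right) - \frac{107}{78}}{3} = \frac{3 w^{2} - \frac{107}{78}}{3} = \frac{- \frac{107}{78} + 3 w^{2}}{3} = - \frac{107}{234} + w^{2}$)
$o^{2}{\left(17 \right)} = \left(- \frac{107}{234} + 17^{2}\right)^{2} = \left(- \frac{107}{234} + 289\right)^{2} = \left(\frac{67519}{234}\right)^{2} = \frac{4558815361}{54756}$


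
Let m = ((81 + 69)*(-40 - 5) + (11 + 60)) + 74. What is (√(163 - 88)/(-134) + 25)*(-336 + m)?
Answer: -173525 + 34705*√3/134 ≈ -1.7308e+5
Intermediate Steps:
m = -6605 (m = (150*(-45) + 71) + 74 = (-6750 + 71) + 74 = -6679 + 74 = -6605)
(√(163 - 88)/(-134) + 25)*(-336 + m) = (√(163 - 88)/(-134) + 25)*(-336 - 6605) = (√75*(-1/134) + 25)*(-6941) = ((5*√3)*(-1/134) + 25)*(-6941) = (-5*√3/134 + 25)*(-6941) = (25 - 5*√3/134)*(-6941) = -173525 + 34705*√3/134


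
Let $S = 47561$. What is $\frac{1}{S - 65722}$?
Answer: $- \frac{1}{18161} \approx -5.5063 \cdot 10^{-5}$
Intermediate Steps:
$\frac{1}{S - 65722} = \frac{1}{47561 - 65722} = \frac{1}{-18161} = - \frac{1}{18161}$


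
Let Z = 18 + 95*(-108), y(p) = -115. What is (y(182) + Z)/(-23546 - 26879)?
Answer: 10357/50425 ≈ 0.20539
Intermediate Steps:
Z = -10242 (Z = 18 - 10260 = -10242)
(y(182) + Z)/(-23546 - 26879) = (-115 - 10242)/(-23546 - 26879) = -10357/(-50425) = -10357*(-1/50425) = 10357/50425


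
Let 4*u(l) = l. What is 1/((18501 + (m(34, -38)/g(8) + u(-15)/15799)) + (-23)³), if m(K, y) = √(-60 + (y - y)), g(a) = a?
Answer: 6324078210751/40056710821865404 - 249608401*I*√15/40056710821865404 ≈ 0.00015788 - 2.4134e-8*I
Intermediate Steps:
u(l) = l/4
m(K, y) = 2*I*√15 (m(K, y) = √(-60 + 0) = √(-60) = 2*I*√15)
1/((18501 + (m(34, -38)/g(8) + u(-15)/15799)) + (-23)³) = 1/((18501 + ((2*I*√15)/8 + ((¼)*(-15))/15799)) + (-23)³) = 1/((18501 + ((2*I*√15)*(⅛) - 15/4*1/15799)) - 12167) = 1/((18501 + (I*√15/4 - 15/63196)) - 12167) = 1/((18501 + (-15/63196 + I*√15/4)) - 12167) = 1/((1169189181/63196 + I*√15/4) - 12167) = 1/(400283449/63196 + I*√15/4)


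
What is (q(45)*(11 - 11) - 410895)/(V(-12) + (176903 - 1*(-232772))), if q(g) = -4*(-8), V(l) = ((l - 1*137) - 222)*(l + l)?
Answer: -410895/418579 ≈ -0.98164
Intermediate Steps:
V(l) = 2*l*(-359 + l) (V(l) = ((l - 137) - 222)*(2*l) = ((-137 + l) - 222)*(2*l) = (-359 + l)*(2*l) = 2*l*(-359 + l))
q(g) = 32
(q(45)*(11 - 11) - 410895)/(V(-12) + (176903 - 1*(-232772))) = (32*(11 - 11) - 410895)/(2*(-12)*(-359 - 12) + (176903 - 1*(-232772))) = (32*0 - 410895)/(2*(-12)*(-371) + (176903 + 232772)) = (0 - 410895)/(8904 + 409675) = -410895/418579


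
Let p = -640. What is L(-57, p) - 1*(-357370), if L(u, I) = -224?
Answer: 357146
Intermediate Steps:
L(-57, p) - 1*(-357370) = -224 - 1*(-357370) = -224 + 357370 = 357146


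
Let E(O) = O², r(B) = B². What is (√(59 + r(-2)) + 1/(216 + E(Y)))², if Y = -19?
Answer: 20974528/332929 + 6*√7/577 ≈ 63.028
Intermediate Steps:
(√(59 + r(-2)) + 1/(216 + E(Y)))² = (√(59 + (-2)²) + 1/(216 + (-19)²))² = (√(59 + 4) + 1/(216 + 361))² = (√63 + 1/577)² = (3*√7 + 1/577)² = (1/577 + 3*√7)²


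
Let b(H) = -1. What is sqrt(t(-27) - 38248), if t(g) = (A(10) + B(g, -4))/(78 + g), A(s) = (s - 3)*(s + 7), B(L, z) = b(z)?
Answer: I*sqrt(99477030)/51 ≈ 195.56*I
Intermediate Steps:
B(L, z) = -1
A(s) = (-3 + s)*(7 + s)
t(g) = 118/(78 + g) (t(g) = ((-21 + 10**2 + 4*10) - 1)/(78 + g) = ((-21 + 100 + 40) - 1)/(78 + g) = (119 - 1)/(78 + g) = 118/(78 + g))
sqrt(t(-27) - 38248) = sqrt(118/(78 - 27) - 38248) = sqrt(118/51 - 38248) = sqrt(-1950530/51) = I*sqrt(99477030)/51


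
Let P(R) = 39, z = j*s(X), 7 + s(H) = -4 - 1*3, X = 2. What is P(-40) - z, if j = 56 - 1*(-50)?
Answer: 1523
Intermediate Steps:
s(H) = -14 (s(H) = -7 + (-4 - 1*3) = -7 + (-4 - 3) = -7 - 7 = -14)
j = 106 (j = 56 + 50 = 106)
z = -1484 (z = 106*(-14) = -1484)
P(-40) - z = 39 - 1*(-1484) = 39 + 1484 = 1523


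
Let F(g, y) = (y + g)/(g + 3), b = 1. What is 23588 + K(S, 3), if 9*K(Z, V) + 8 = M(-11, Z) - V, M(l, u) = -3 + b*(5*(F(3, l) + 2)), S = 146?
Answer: 636844/27 ≈ 23587.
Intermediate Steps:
F(g, y) = (g + y)/(3 + g)
M(l, u) = 19/2 + 5*l/6 (M(l, u) = -3 + 1*(5*((3 + l)/(3 + 3) + 2)) = -3 + 1*(5*((3 + l)/6 + 2)) = -3 + 1*(5*((1/2 + l/6) + 2)) = -3 + 1*(5*(5/2 + l/6)) = -3 + 1*(25/2 + 5*l/6) = -3 + (25/2 + 5*l/6) = 19/2 + 5*l/6)
K(Z, V) = -23/27 - V/9 (K(Z, V) = -8/9 + ((19/2 + (5/6)*(-11)) - V)/9 = -8/9 + ((19/2 - 55/6) - V)/9 = -8/9 + (1/3 - V)/9 = -8/9 + (1/27 - V/9) = -23/27 - V/9)
23588 + K(S, 3) = 23588 + (-23/27 - 1/9*3) = 23588 + (-23/27 - 1/3) = 23588 - 32/27 = 636844/27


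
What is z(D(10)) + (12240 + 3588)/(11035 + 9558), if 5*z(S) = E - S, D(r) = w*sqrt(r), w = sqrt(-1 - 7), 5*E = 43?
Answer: 1281199/514825 - 4*I*sqrt(5)/5 ≈ 2.4886 - 1.7889*I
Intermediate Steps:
E = 43/5 (E = (1/5)*43 = 43/5 ≈ 8.6000)
w = 2*I*sqrt(2) (w = sqrt(-8) = 2*I*sqrt(2) ≈ 2.8284*I)
D(r) = 2*I*sqrt(2)*sqrt(r) (D(r) = (2*I*sqrt(2))*sqrt(r) = 2*I*sqrt(2)*sqrt(r))
z(S) = 43/25 - S/5 (z(S) = (43/5 - S)/5 = 43/25 - S/5)
z(D(10)) + (12240 + 3588)/(11035 + 9558) = (43/25 - 2*I*sqrt(2)*sqrt(10)/5) + (12240 + 3588)/(11035 + 9558) = (43/25 - 4*I*sqrt(5)/5) + 15828/20593 = 1281199/514825 - 4*I*sqrt(5)/5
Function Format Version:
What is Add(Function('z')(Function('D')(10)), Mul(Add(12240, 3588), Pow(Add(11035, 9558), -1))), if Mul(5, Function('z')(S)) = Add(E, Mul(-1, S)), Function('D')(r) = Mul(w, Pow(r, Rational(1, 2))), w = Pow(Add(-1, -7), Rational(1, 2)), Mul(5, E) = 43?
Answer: Add(Rational(1281199, 514825), Mul(Rational(-4, 5), I, Pow(5, Rational(1, 2)))) ≈ Add(2.4886, Mul(-1.7889, I))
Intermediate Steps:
E = Rational(43, 5) (E = Mul(Rational(1, 5), 43) = Rational(43, 5) ≈ 8.6000)
w = Mul(2, I, Pow(2, Rational(1, 2))) (w = Pow(-8, Rational(1, 2)) = Mul(2, I, Pow(2, Rational(1, 2))) ≈ Mul(2.8284, I))
Function('D')(r) = Mul(2, I, Pow(2, Rational(1, 2)), Pow(r, Rational(1, 2))) (Function('D')(r) = Mul(Mul(2, I, Pow(2, Rational(1, 2))), Pow(r, Rational(1, 2))) = Mul(2, I, Pow(2, Rational(1, 2)), Pow(r, Rational(1, 2))))
Function('z')(S) = Add(Rational(43, 25), Mul(Rational(-1, 5), S)) (Function('z')(S) = Mul(Rational(1, 5), Add(Rational(43, 5), Mul(-1, S))) = Add(Rational(43, 25), Mul(Rational(-1, 5), S)))
Add(Function('z')(Function('D')(10)), Mul(Add(12240, 3588), Pow(Add(11035, 9558), -1))) = Add(Add(Rational(43, 25), Mul(Rational(-1, 5), Mul(2, I, Pow(2, Rational(1, 2)), Pow(10, Rational(1, 2))))), Mul(Add(12240, 3588), Pow(Add(11035, 9558), -1))) = Add(Add(Rational(43, 25), Mul(Rational(-1, 5), Mul(4, I, Pow(5, Rational(1, 2))))), Mul(15828, Pow(20593, -1))) = Add(Add(Rational(43, 25), Mul(Rational(-4, 5), I, Pow(5, Rational(1, 2)))), Mul(15828, Rational(1, 20593))) = Add(Add(Rational(43, 25), Mul(Rational(-4, 5), I, Pow(5, Rational(1, 2)))), Rational(15828, 20593)) = Add(Rational(1281199, 514825), Mul(Rational(-4, 5), I, Pow(5, Rational(1, 2))))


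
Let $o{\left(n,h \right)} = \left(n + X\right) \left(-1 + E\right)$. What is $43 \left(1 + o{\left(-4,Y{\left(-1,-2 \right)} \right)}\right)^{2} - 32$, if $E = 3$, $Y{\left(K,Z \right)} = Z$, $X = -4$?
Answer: $9643$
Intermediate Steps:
$o{\left(n,h \right)} = -8 + 2 n$ ($o{\left(n,h \right)} = \left(n - 4\right) \left(-1 + 3\right) = \left(-4 + n\right) 2 = -8 + 2 n$)
$43 \left(1 + o{\left(-4,Y{\left(-1,-2 \right)} \right)}\right)^{2} - 32 = 43 \left(1 + \left(-8 + 2 \left(-4\right)\right)\right)^{2} - 32 = 43 \left(1 - 16\right)^{2} - 32 = 43 \left(-15\right)^{2} - 32 = 43 \cdot 225 - 32 = 9675 - 32 = 9643$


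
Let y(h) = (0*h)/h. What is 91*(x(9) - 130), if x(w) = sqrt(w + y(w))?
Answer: -11557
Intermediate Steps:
y(h) = 0 (y(h) = 0/h = 0)
x(w) = sqrt(w) (x(w) = sqrt(w + 0) = sqrt(w))
91*(x(9) - 130) = 91*(sqrt(9) - 130) = 91*(3 - 130) = 91*(-127) = -11557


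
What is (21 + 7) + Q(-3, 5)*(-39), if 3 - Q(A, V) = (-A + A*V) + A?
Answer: -674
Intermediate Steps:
Q(A, V) = 3 - A*V (Q(A, V) = 3 - ((-A + A*V) + A) = 3 - A*V)
(21 + 7) + Q(-3, 5)*(-39) = (21 + 7) + (3 - 1*(-3)*5)*(-39) = 28 + (3 + 15)*(-39) = 28 + 18*(-39) = 28 - 702 = -674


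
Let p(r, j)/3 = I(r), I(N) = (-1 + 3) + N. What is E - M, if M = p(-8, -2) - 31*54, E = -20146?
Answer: -18454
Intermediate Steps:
I(N) = 2 + N
p(r, j) = 6 + 3*r (p(r, j) = 3*(2 + r) = 6 + 3*r)
M = -1692 (M = (6 + 3*(-8)) - 31*54 = (6 - 24) - 1674 = -18 - 1674 = -1692)
E - M = -20146 - 1*(-1692) = -20146 + 1692 = -18454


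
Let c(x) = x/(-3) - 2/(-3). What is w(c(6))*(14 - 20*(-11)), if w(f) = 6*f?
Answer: -1872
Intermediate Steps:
c(x) = ⅔ - x/3 (c(x) = x*(-⅓) - 2*(-⅓) = -x/3 + ⅔ = ⅔ - x/3)
w(c(6))*(14 - 20*(-11)) = (6*(⅔ - ⅓*6))*(14 - 20*(-11)) = (6*(⅔ - 2))*(14 + 220) = (6*(-4/3))*234 = -8*234 = -1872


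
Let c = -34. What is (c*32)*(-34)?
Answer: 36992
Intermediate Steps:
(c*32)*(-34) = -34*32*(-34) = -1088*(-34) = 36992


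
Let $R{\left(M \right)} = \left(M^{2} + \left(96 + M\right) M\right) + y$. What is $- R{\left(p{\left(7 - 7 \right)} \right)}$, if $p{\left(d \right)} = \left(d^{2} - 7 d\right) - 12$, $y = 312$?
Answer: $552$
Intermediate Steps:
$p{\left(d \right)} = -12 + d^{2} - 7 d$
$R{\left(M \right)} = 312 + M^{2} + M \left(96 + M\right)$ ($R{\left(M \right)} = \left(M^{2} + \left(96 + M\right) M\right) + 312 = \left(M^{2} + M \left(96 + M\right)\right) + 312 = 312 + M^{2} + M \left(96 + M\right)$)
$- R{\left(p{\left(7 - 7 \right)} \right)} = - (312 + 2 \left(-12 + \left(7 - 7\right)^{2} - 7 \left(7 - 7\right)\right)^{2} + 96 \left(-12 + \left(7 - 7\right)^{2} - 7 \left(7 - 7\right)\right)) = - (312 + 2 \left(-12 + 0^{2} - 0\right)^{2} + 96 \left(-12 + 0^{2} - 0\right)) = - (312 + 2 \left(-12 + 0 + 0\right)^{2} + 96 \left(-12 + 0 + 0\right)) = - (312 + 2 \left(-12\right)^{2} + 96 \left(-12\right)) = - (312 + 2 \cdot 144 - 1152) = - (312 + 288 - 1152) = \left(-1\right) \left(-552\right) = 552$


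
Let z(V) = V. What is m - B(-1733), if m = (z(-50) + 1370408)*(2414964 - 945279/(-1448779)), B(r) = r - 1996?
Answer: 4794540159631023021/1448779 ≈ 3.3094e+12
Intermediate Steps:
B(r) = -1996 + r
m = 4794540154228526130/1448779 (m = (-50 + 1370408)*(2414964 - 945279/(-1448779)) = 1370358*(2414964 - 945279*(-1/1448779)) = 1370358*(2414964 + 945279/1448779) = 1370358*(3498750074235/1448779) = 4794540154228526130/1448779 ≈ 3.3094e+12)
m - B(-1733) = 4794540154228526130/1448779 - (-1996 - 1733) = 4794540154228526130/1448779 - 1*(-3729) = 4794540154228526130/1448779 + 3729 = 4794540159631023021/1448779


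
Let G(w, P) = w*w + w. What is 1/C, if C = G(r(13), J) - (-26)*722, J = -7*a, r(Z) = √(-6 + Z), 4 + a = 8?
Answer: 18779/352650834 - √7/352650834 ≈ 5.3243e-5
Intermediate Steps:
a = 4 (a = -4 + 8 = 4)
J = -28 (J = -7*4 = -28)
G(w, P) = w + w² (G(w, P) = w² + w = w + w²)
C = 18772 + √7*(1 + √7) (C = √(-6 + 13)*(1 + √(-6 + 13)) - (-26)*722 = √7*(1 + √7) - 1*(-18772) = √7*(1 + √7) + 18772 = 18772 + √7*(1 + √7) ≈ 18782.)
1/C = 1/(18779 + √7)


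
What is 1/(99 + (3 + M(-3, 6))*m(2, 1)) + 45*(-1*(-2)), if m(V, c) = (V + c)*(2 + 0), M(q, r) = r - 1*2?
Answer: 12691/141 ≈ 90.007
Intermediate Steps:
M(q, r) = -2 + r (M(q, r) = r - 2 = -2 + r)
m(V, c) = 2*V + 2*c (m(V, c) = (V + c)*2 = 2*V + 2*c)
1/(99 + (3 + M(-3, 6))*m(2, 1)) + 45*(-1*(-2)) = 1/(99 + (3 + (-2 + 6))*(2*2 + 2*1)) + 45*(-1*(-2)) = 1/(99 + (3 + 4)*(4 + 2)) + 45*2 = 1/(99 + 7*6) + 90 = 1/(99 + 42) + 90 = 1/141 + 90 = 12691/141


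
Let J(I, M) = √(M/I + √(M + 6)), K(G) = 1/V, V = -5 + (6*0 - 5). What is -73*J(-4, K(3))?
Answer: -73*√(10 + 40*√590)/20 ≈ -114.36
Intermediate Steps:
V = -10 (V = -5 + (0 - 5) = -5 - 5 = -10)
K(G) = -⅒ (K(G) = 1/(-10) = -⅒)
J(I, M) = √(√(6 + M) + M/I) (J(I, M) = √(M/I + √(6 + M)) = √(√(6 + M) + M/I))
-73*J(-4, K(3)) = -73*√(√(6 - ⅒) - ⅒/(-4)) = -73*√(√(59/10) - ⅒*(-¼)) = -73*√(√590/10 + 1/40) = -73*√(1/40 + √590/10)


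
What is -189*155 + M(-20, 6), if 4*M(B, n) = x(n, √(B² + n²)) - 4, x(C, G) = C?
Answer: -58589/2 ≈ -29295.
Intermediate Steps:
M(B, n) = -1 + n/4 (M(B, n) = (n - 4)/4 = (-4 + n)/4 = -1 + n/4)
-189*155 + M(-20, 6) = -189*155 + (-1 + (¼)*6) = -29295 + (-1 + 3/2) = -29295 + ½ = -58589/2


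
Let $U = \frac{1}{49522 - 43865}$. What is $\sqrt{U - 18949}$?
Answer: $\frac{2 i \sqrt{151599810311}}{5657} \approx 137.66 i$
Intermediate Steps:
$U = \frac{1}{5657} \approx 0.00017677$
$\sqrt{U - 18949} = \sqrt{\frac{1}{5657} - 18949} = \sqrt{- \frac{107194492}{5657}} = \frac{2 i \sqrt{151599810311}}{5657}$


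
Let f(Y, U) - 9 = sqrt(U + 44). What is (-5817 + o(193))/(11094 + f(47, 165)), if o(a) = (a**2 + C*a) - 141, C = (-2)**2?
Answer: 355995489/123276400 - 32063*sqrt(209)/123276400 ≈ 2.8840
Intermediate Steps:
f(Y, U) = 9 + sqrt(44 + U) (f(Y, U) = 9 + sqrt(U + 44) = 9 + sqrt(44 + U))
C = 4
o(a) = -141 + a**2 + 4*a (o(a) = (a**2 + 4*a) - 141 = -141 + a**2 + 4*a)
(-5817 + o(193))/(11094 + f(47, 165)) = (-5817 + (-141 + 193**2 + 4*193))/(11094 + (9 + sqrt(44 + 165))) = (-5817 + (-141 + 37249 + 772))/(11094 + (9 + sqrt(209))) = (-5817 + 37880)/(11103 + sqrt(209)) = 32063/(11103 + sqrt(209))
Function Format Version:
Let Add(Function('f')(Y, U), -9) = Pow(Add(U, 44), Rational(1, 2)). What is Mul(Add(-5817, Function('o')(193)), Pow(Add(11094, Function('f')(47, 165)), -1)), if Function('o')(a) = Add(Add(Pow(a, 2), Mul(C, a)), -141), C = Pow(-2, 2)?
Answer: Add(Rational(355995489, 123276400), Mul(Rational(-32063, 123276400), Pow(209, Rational(1, 2)))) ≈ 2.8840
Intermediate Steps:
Function('f')(Y, U) = Add(9, Pow(Add(44, U), Rational(1, 2))) (Function('f')(Y, U) = Add(9, Pow(Add(U, 44), Rational(1, 2))) = Add(9, Pow(Add(44, U), Rational(1, 2))))
C = 4
Function('o')(a) = Add(-141, Pow(a, 2), Mul(4, a)) (Function('o')(a) = Add(Add(Pow(a, 2), Mul(4, a)), -141) = Add(-141, Pow(a, 2), Mul(4, a)))
Mul(Add(-5817, Function('o')(193)), Pow(Add(11094, Function('f')(47, 165)), -1)) = Mul(Add(-5817, Add(-141, Pow(193, 2), Mul(4, 193))), Pow(Add(11094, Add(9, Pow(Add(44, 165), Rational(1, 2)))), -1)) = Mul(Add(-5817, Add(-141, 37249, 772)), Pow(Add(11094, Add(9, Pow(209, Rational(1, 2)))), -1)) = Mul(Add(-5817, 37880), Pow(Add(11103, Pow(209, Rational(1, 2))), -1)) = Mul(32063, Pow(Add(11103, Pow(209, Rational(1, 2))), -1))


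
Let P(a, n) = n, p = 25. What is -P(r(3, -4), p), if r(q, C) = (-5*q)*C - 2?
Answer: -25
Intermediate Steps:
r(q, C) = -2 - 5*C*q (r(q, C) = -5*C*q - 2 = -2 - 5*C*q)
-P(r(3, -4), p) = -1*25 = -25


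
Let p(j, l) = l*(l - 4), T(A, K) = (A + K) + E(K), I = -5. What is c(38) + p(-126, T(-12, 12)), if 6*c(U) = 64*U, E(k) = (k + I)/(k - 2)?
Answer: 120907/300 ≈ 403.02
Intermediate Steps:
E(k) = (-5 + k)/(-2 + k) (E(k) = (k - 5)/(k - 2) = (-5 + k)/(-2 + k))
c(U) = 32*U/3 (c(U) = (64*U)/6 = 32*U/3)
T(A, K) = A + K + (-5 + K)/(-2 + K) (T(A, K) = (A + K) + (-5 + K)/(-2 + K) = A + K + (-5 + K)/(-2 + K))
p(j, l) = l*(-4 + l)
c(38) + p(-126, T(-12, 12)) = (32/3)*38 + ((-5 + 12 + (-2 + 12)*(-12 + 12))/(-2 + 12))*(-4 + (-5 + 12 + (-2 + 12)*(-12 + 12))/(-2 + 12)) = 1216/3 + ((-5 + 12 + 10*0)/10)*(-4 + (-5 + 12 + 10*0)/10) = 1216/3 + ((-5 + 12 + 0)/10)*(-4 + (-5 + 12 + 0)/10) = 1216/3 + ((⅒)*7)*(-4 + (⅒)*7) = 1216/3 + 7*(-4 + 7/10)/10 = 1216/3 + (7/10)*(-33/10) = 1216/3 - 231/100 = 120907/300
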